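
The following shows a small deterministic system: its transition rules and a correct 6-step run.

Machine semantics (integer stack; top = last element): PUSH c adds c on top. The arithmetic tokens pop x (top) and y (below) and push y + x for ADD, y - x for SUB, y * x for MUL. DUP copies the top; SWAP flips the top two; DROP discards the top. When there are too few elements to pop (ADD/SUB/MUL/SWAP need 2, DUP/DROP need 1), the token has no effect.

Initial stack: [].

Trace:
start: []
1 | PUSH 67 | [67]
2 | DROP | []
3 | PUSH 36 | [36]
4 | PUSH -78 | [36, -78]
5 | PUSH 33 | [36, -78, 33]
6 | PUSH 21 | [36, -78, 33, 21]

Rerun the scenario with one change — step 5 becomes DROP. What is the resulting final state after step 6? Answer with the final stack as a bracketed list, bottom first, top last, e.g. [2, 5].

(re-executing from step 5 with the substitution; state before step 5: [36, -78])
5 | DROP | [36]
6 | PUSH 21 | [36, 21]

[36, 21]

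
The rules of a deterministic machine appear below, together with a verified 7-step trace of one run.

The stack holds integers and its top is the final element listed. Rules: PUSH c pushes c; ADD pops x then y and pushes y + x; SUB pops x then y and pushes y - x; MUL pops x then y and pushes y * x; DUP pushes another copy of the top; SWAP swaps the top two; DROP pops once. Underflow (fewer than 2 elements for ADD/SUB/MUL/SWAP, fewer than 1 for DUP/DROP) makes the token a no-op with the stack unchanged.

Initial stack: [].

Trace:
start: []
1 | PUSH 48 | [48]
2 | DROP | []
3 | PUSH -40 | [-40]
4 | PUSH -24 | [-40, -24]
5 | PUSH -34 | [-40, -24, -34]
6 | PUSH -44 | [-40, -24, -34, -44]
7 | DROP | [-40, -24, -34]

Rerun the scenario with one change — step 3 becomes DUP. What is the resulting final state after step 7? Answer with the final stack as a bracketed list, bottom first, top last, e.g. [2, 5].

[-24, -34]

(re-executing from step 3 with the substitution; state before step 3: [])
3 | DUP | []
4 | PUSH -24 | [-24]
5 | PUSH -34 | [-24, -34]
6 | PUSH -44 | [-24, -34, -44]
7 | DROP | [-24, -34]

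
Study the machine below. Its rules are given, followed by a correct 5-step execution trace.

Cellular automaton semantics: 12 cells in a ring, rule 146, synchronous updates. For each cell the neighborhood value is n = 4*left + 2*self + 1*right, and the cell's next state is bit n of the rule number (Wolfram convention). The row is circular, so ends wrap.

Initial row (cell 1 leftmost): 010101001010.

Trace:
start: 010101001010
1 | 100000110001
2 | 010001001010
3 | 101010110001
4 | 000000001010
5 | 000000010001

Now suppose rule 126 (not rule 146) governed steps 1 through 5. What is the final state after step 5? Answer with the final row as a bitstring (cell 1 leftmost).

(re-executing steps 1..5 under rule 126; state before step 1: 010101001010)
1 | 111111111111
2 | 000000000000
3 | 000000000000
4 | 000000000000
5 | 000000000000

000000000000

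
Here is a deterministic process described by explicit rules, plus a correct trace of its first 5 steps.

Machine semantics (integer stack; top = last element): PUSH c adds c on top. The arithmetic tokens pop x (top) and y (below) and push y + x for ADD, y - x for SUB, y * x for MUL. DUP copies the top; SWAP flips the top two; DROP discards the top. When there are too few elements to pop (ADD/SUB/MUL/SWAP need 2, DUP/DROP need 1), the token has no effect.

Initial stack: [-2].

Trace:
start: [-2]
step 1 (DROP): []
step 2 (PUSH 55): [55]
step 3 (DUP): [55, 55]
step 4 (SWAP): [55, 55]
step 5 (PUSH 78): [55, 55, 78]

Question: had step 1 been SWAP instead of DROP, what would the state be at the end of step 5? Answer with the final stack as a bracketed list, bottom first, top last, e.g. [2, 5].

(re-executing from step 1 with the substitution; state before step 1: [-2])
step 1 (SWAP): [-2]
step 2 (PUSH 55): [-2, 55]
step 3 (DUP): [-2, 55, 55]
step 4 (SWAP): [-2, 55, 55]
step 5 (PUSH 78): [-2, 55, 55, 78]

[-2, 55, 55, 78]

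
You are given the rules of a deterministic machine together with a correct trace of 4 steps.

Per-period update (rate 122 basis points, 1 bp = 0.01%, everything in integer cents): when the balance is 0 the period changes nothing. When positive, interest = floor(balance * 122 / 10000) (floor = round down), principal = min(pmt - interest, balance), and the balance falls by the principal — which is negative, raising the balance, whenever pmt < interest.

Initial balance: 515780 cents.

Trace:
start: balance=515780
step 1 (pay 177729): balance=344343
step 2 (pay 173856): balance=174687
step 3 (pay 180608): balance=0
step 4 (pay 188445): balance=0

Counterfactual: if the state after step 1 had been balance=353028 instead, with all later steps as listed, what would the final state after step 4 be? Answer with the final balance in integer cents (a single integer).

state after step 1 := balance=353028
step 2 (pay 173856): balance=183478
step 3 (pay 180608): balance=5108
step 4 (pay 188445): balance=0

0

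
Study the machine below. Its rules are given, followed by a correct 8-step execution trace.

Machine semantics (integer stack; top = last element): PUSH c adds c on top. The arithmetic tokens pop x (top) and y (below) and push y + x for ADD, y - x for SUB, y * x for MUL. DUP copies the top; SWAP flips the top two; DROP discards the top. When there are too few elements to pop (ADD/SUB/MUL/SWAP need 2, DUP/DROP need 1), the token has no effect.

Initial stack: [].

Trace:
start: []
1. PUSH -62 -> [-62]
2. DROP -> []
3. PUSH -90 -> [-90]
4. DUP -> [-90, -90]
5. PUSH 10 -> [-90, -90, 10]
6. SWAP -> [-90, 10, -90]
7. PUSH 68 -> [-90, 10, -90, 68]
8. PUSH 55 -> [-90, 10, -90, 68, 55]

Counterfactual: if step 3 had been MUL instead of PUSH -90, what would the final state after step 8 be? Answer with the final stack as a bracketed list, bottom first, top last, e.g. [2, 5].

[10, 68, 55]

(re-executing from step 3 with the substitution; state before step 3: [])
3. MUL -> []
4. DUP -> []
5. PUSH 10 -> [10]
6. SWAP -> [10]
7. PUSH 68 -> [10, 68]
8. PUSH 55 -> [10, 68, 55]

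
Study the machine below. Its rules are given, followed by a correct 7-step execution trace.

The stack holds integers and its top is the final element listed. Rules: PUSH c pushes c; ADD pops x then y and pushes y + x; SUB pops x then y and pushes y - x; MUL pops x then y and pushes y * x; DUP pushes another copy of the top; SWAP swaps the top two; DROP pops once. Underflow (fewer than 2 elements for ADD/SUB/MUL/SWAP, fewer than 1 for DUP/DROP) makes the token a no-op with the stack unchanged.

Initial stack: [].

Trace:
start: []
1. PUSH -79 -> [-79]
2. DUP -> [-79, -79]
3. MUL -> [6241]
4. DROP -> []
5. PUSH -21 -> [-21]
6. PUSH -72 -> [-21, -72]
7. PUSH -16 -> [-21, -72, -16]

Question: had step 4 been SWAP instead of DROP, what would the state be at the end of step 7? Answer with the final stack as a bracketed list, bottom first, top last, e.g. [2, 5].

[6241, -21, -72, -16]

(re-executing from step 4 with the substitution; state before step 4: [6241])
4. SWAP -> [6241]
5. PUSH -21 -> [6241, -21]
6. PUSH -72 -> [6241, -21, -72]
7. PUSH -16 -> [6241, -21, -72, -16]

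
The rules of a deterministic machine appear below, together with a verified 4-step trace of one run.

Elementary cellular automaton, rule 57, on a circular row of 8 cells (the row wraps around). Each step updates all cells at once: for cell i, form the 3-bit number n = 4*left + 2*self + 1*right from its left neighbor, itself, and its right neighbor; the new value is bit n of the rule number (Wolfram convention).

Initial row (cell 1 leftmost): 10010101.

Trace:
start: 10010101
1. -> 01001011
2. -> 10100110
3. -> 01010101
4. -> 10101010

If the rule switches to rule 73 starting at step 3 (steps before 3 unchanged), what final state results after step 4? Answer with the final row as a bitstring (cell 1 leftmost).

(re-executing steps 3..4 under rule 73; state before step 3: 10100110)
3. -> 00000110
4. -> 11110110

11110110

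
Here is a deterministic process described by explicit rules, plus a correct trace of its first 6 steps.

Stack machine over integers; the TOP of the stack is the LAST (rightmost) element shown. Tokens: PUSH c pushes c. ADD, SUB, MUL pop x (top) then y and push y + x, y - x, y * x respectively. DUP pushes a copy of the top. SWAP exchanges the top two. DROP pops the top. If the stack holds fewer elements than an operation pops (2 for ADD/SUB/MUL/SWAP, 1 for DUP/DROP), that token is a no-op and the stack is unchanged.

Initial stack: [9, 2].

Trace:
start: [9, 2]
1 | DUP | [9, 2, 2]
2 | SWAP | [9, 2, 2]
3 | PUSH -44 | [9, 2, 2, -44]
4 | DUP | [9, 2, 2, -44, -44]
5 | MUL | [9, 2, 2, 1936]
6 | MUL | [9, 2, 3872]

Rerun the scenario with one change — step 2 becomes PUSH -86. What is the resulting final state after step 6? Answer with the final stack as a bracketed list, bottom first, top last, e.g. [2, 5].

(re-executing from step 2 with the substitution; state before step 2: [9, 2, 2])
2 | PUSH -86 | [9, 2, 2, -86]
3 | PUSH -44 | [9, 2, 2, -86, -44]
4 | DUP | [9, 2, 2, -86, -44, -44]
5 | MUL | [9, 2, 2, -86, 1936]
6 | MUL | [9, 2, 2, -166496]

[9, 2, 2, -166496]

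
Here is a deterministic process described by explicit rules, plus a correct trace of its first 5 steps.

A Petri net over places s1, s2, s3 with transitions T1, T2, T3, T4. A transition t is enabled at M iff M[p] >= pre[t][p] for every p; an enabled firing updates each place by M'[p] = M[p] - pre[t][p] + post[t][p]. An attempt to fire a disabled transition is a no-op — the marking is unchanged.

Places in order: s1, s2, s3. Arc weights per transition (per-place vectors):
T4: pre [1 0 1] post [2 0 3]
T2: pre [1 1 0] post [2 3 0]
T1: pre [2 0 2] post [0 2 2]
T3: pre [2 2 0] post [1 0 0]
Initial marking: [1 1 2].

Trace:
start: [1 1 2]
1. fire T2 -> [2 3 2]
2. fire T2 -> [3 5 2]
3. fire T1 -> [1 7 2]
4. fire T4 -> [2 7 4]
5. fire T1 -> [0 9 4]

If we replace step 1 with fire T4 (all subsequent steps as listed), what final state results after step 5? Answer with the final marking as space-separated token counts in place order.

(re-executing from step 1 with the substitution; state before step 1: [1 1 2])
1. fire T4 -> [2 1 4]
2. fire T2 -> [3 3 4]
3. fire T1 -> [1 5 4]
4. fire T4 -> [2 5 6]
5. fire T1 -> [0 7 6]

0 7 6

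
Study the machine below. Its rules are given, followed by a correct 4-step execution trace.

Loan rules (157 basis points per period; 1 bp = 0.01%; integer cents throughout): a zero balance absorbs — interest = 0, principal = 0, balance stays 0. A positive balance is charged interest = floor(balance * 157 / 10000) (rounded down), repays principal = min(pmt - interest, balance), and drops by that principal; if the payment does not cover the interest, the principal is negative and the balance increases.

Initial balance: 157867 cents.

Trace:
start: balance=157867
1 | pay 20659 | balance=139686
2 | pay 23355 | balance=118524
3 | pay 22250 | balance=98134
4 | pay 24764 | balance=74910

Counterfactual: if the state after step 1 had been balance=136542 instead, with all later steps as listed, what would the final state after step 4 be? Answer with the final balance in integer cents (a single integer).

71615

state after step 1 := balance=136542
2 | pay 23355 | balance=115330
3 | pay 22250 | balance=94890
4 | pay 24764 | balance=71615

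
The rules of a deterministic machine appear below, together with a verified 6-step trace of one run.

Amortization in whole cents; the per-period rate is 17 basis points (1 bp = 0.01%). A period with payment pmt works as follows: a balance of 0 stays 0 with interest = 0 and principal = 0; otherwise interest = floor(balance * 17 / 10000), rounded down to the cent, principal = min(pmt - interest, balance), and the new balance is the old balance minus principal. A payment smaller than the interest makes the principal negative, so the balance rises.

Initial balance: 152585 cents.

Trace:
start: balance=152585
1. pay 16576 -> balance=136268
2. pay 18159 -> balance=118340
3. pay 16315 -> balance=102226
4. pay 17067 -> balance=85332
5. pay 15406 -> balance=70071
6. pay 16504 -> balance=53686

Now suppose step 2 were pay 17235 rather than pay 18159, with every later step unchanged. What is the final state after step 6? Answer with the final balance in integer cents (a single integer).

(re-executing from step 2 with the substitution; state before step 2: balance=136268)
2. pay 17235 -> balance=119264
3. pay 16315 -> balance=103151
4. pay 17067 -> balance=86259
5. pay 15406 -> balance=70999
6. pay 16504 -> balance=54615

54615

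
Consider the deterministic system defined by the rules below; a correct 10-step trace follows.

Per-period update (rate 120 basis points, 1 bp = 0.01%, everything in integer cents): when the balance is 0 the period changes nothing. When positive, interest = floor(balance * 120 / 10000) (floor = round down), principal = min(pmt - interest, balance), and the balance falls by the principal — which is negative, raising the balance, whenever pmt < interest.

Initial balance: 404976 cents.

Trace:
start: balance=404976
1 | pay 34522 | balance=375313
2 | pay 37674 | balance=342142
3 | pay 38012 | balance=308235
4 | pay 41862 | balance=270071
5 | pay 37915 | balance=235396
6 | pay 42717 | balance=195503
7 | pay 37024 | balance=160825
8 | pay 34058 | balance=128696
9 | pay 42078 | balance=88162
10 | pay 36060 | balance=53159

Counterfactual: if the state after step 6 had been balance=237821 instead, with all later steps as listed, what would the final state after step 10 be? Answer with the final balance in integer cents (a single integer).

state after step 6 := balance=237821
7 | pay 37024 | balance=203650
8 | pay 34058 | balance=172035
9 | pay 42078 | balance=132021
10 | pay 36060 | balance=97545

97545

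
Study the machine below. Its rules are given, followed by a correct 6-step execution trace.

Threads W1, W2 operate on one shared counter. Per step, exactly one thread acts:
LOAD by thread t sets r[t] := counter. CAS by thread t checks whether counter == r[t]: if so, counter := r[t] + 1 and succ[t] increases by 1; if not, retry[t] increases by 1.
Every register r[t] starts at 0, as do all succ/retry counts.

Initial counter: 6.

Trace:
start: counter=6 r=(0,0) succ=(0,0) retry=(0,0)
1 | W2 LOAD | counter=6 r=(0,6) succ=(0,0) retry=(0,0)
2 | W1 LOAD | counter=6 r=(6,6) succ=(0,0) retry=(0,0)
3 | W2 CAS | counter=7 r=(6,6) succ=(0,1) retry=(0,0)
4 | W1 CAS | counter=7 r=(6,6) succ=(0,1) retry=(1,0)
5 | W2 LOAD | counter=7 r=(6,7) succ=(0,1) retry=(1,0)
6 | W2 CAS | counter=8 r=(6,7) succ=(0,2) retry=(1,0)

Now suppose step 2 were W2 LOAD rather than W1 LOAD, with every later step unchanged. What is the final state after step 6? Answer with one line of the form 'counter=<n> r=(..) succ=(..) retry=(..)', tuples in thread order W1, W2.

counter=8 r=(0,7) succ=(0,2) retry=(1,0)

(re-executing from step 2 with the substitution; state before step 2: counter=6 r=(0,6) succ=(0,0) retry=(0,0))
2 | W2 LOAD | counter=6 r=(0,6) succ=(0,0) retry=(0,0)
3 | W2 CAS | counter=7 r=(0,6) succ=(0,1) retry=(0,0)
4 | W1 CAS | counter=7 r=(0,6) succ=(0,1) retry=(1,0)
5 | W2 LOAD | counter=7 r=(0,7) succ=(0,1) retry=(1,0)
6 | W2 CAS | counter=8 r=(0,7) succ=(0,2) retry=(1,0)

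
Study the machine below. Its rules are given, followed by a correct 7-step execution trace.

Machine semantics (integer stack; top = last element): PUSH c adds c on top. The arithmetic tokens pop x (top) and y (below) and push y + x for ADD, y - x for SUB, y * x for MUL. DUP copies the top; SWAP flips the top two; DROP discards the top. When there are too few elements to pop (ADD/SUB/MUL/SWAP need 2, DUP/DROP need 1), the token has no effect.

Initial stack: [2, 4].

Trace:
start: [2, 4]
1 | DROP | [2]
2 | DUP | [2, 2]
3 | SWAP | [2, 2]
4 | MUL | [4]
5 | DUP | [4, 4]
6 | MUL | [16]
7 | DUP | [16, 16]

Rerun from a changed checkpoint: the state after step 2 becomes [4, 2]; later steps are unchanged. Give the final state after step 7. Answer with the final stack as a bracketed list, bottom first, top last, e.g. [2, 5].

[64, 64]

state after step 2 := [4, 2]
3 | SWAP | [2, 4]
4 | MUL | [8]
5 | DUP | [8, 8]
6 | MUL | [64]
7 | DUP | [64, 64]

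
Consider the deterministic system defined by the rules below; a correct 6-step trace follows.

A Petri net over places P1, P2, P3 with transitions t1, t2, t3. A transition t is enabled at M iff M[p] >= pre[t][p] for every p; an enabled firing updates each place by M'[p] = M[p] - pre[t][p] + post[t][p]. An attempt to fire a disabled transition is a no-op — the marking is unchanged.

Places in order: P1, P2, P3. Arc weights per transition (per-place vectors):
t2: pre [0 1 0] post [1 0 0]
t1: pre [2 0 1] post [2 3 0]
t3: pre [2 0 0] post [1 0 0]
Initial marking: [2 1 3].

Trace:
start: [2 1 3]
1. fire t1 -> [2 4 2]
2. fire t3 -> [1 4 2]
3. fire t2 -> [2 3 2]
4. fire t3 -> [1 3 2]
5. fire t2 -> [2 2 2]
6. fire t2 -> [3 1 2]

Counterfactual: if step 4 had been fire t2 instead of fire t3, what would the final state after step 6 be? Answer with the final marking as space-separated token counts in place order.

(re-executing from step 4 with the substitution; state before step 4: [2 3 2])
4. fire t2 -> [3 2 2]
5. fire t2 -> [4 1 2]
6. fire t2 -> [5 0 2]

5 0 2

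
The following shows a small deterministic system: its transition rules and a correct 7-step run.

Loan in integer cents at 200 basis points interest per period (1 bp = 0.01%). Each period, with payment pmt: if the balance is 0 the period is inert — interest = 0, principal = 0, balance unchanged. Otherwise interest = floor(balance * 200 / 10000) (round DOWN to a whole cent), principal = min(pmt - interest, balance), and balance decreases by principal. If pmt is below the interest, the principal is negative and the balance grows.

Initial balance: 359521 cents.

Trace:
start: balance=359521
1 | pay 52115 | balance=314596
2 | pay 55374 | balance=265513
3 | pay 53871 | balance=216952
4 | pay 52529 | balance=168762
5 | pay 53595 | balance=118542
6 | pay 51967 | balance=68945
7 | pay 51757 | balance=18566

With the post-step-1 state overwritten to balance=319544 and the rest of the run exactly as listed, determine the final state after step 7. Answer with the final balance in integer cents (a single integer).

24139

state after step 1 := balance=319544
2 | pay 55374 | balance=270560
3 | pay 53871 | balance=222100
4 | pay 52529 | balance=174013
5 | pay 53595 | balance=123898
6 | pay 51967 | balance=74408
7 | pay 51757 | balance=24139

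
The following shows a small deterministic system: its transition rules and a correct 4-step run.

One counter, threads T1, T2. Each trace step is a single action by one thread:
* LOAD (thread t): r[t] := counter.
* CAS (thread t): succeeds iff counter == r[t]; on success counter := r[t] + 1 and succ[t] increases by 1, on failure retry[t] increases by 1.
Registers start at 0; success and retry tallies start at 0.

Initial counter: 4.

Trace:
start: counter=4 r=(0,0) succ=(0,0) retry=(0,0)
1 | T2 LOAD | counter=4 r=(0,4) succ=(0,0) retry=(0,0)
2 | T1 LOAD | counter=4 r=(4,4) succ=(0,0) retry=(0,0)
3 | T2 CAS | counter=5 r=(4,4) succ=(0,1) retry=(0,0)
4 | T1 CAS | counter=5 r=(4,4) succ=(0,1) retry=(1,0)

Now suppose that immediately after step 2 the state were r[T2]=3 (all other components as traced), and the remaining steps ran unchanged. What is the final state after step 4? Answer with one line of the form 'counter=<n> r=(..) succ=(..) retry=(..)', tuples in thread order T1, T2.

counter=5 r=(4,3) succ=(1,0) retry=(0,1)

state after step 2 := counter=4 r=(4,3) succ=(0,0) retry=(0,0)
3 | T2 CAS | counter=4 r=(4,3) succ=(0,0) retry=(0,1)
4 | T1 CAS | counter=5 r=(4,3) succ=(1,0) retry=(0,1)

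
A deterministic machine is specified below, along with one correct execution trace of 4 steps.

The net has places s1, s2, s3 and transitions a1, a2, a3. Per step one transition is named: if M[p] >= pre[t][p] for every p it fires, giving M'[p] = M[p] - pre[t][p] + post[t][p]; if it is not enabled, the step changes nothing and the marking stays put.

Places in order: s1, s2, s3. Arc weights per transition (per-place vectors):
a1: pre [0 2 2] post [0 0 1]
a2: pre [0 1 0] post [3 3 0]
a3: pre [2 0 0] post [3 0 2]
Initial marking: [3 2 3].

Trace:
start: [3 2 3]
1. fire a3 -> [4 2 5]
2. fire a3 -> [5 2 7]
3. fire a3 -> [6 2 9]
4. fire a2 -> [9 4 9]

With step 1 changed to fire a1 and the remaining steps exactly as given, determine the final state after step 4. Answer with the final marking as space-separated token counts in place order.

(re-executing from step 1 with the substitution; state before step 1: [3 2 3])
1. fire a1 -> [3 0 2]
2. fire a3 -> [4 0 4]
3. fire a3 -> [5 0 6]
4. fire a2 -> [5 0 6]

5 0 6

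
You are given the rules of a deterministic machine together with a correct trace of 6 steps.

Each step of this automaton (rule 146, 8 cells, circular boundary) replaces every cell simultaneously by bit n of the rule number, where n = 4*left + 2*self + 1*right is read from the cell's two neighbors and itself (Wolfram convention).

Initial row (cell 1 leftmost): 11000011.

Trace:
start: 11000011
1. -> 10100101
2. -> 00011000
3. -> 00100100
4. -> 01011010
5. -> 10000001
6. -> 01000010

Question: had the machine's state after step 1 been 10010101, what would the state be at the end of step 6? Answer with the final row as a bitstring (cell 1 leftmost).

00001001

state after step 1 := 10010101
2. -> 01100000
3. -> 10010000
4. -> 01101001
5. -> 00000110
6. -> 00001001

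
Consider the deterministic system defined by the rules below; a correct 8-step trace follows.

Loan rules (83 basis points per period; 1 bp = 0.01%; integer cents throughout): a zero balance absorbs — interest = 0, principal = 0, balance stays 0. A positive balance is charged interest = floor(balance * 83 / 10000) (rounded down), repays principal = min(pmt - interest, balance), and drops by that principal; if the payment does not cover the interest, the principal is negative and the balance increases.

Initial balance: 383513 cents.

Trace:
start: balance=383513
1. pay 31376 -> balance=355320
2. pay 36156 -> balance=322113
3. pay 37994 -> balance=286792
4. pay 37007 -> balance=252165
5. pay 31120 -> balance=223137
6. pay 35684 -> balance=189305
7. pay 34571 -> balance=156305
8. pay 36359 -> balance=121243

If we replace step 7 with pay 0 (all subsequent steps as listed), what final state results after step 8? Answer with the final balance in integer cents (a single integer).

(re-executing from step 7 with the substitution; state before step 7: balance=189305)
7. pay 0 -> balance=190876
8. pay 36359 -> balance=156101

156101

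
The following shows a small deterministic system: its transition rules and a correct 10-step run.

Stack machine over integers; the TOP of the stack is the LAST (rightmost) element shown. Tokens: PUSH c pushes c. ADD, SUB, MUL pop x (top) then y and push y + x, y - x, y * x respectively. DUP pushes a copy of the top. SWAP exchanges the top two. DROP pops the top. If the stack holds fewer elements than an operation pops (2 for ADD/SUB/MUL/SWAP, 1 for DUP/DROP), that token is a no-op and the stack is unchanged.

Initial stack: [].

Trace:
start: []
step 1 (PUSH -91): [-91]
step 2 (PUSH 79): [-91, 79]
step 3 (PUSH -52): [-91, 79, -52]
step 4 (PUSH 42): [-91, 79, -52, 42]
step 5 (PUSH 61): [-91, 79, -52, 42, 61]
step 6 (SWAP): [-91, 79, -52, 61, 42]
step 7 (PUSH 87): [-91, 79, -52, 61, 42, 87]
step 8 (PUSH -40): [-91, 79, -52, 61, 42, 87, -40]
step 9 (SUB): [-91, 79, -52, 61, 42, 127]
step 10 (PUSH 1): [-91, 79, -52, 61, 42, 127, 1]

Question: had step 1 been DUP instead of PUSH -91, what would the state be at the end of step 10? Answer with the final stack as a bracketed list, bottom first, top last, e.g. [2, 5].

[79, -52, 61, 42, 127, 1]

(re-executing from step 1 with the substitution; state before step 1: [])
step 1 (DUP): []
step 2 (PUSH 79): [79]
step 3 (PUSH -52): [79, -52]
step 4 (PUSH 42): [79, -52, 42]
step 5 (PUSH 61): [79, -52, 42, 61]
step 6 (SWAP): [79, -52, 61, 42]
step 7 (PUSH 87): [79, -52, 61, 42, 87]
step 8 (PUSH -40): [79, -52, 61, 42, 87, -40]
step 9 (SUB): [79, -52, 61, 42, 127]
step 10 (PUSH 1): [79, -52, 61, 42, 127, 1]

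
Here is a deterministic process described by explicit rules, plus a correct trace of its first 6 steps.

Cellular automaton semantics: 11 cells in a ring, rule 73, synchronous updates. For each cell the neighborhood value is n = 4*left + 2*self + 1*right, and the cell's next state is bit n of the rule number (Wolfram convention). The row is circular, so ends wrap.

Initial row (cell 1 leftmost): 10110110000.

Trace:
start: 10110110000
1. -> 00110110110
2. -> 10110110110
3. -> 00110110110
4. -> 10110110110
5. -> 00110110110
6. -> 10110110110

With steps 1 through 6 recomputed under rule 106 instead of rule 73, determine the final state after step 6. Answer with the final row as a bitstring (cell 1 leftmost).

10100101100

(re-executing steps 1..6 under rule 106; state before step 1: 10110110000)
1. -> 01111110001
2. -> 11000010010
3. -> 11000100101
4. -> 01001001011
5. -> 10010010111
6. -> 10100101100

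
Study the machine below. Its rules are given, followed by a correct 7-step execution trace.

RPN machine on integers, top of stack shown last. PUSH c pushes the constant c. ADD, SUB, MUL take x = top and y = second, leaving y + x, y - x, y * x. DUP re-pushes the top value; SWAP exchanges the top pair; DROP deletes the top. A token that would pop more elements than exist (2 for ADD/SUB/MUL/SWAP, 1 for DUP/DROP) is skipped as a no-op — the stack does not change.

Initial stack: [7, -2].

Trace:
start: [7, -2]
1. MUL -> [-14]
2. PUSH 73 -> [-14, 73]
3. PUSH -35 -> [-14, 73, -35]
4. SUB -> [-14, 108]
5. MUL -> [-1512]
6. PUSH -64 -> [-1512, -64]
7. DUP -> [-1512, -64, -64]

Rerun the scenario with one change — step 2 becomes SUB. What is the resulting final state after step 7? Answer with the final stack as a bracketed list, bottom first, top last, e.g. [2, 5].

[21, -64, -64]

(re-executing from step 2 with the substitution; state before step 2: [-14])
2. SUB -> [-14]
3. PUSH -35 -> [-14, -35]
4. SUB -> [21]
5. MUL -> [21]
6. PUSH -64 -> [21, -64]
7. DUP -> [21, -64, -64]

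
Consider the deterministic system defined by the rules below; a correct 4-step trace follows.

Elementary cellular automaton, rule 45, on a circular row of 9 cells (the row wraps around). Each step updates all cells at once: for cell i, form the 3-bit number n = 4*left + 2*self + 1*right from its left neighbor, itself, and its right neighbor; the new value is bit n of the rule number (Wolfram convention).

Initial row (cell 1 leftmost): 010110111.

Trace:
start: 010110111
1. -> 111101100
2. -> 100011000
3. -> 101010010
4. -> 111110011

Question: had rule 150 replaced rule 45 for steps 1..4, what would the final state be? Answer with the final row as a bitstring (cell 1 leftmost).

100101001

(re-executing steps 1..4 under rule 150; state before step 1: 010110111)
1. -> 010000010
2. -> 111000111
3. -> 110101011
4. -> 100101001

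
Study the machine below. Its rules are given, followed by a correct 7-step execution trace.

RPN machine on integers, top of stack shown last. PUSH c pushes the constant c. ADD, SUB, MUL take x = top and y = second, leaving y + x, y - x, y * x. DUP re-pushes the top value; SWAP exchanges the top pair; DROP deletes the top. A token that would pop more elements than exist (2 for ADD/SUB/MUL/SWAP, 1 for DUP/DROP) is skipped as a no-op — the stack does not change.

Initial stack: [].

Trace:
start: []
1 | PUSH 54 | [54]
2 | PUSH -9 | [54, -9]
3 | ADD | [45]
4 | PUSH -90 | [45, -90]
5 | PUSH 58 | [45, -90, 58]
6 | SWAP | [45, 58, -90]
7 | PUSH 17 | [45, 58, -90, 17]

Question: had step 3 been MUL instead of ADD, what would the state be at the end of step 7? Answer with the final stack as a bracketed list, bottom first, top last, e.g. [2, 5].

(re-executing from step 3 with the substitution; state before step 3: [54, -9])
3 | MUL | [-486]
4 | PUSH -90 | [-486, -90]
5 | PUSH 58 | [-486, -90, 58]
6 | SWAP | [-486, 58, -90]
7 | PUSH 17 | [-486, 58, -90, 17]

[-486, 58, -90, 17]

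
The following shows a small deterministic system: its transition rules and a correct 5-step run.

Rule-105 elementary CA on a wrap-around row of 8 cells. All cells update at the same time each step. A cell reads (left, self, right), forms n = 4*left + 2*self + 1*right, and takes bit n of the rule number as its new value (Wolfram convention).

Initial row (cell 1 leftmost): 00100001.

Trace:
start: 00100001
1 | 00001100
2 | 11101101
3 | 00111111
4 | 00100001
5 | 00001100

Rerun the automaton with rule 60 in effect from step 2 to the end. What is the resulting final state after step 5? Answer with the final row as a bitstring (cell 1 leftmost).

11001100

(re-executing steps 2..5 under rule 60; state before step 2: 00001100)
2 | 00001010
3 | 00001111
4 | 10001000
5 | 11001100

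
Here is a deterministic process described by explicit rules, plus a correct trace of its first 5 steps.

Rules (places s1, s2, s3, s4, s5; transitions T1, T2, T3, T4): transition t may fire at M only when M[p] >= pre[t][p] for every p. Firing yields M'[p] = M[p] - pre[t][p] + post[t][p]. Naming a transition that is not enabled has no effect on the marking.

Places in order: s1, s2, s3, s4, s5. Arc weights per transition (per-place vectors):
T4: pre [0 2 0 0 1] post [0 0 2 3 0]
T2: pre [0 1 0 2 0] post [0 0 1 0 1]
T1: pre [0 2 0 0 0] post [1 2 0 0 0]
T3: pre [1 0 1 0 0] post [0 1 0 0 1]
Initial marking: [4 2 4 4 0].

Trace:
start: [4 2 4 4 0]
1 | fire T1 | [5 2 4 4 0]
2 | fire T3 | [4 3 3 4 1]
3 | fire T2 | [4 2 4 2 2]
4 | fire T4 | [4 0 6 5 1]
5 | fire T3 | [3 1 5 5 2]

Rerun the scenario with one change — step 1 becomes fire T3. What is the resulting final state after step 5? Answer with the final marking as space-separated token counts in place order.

(re-executing from step 1 with the substitution; state before step 1: [4 2 4 4 0])
1 | fire T3 | [3 3 3 4 1]
2 | fire T3 | [2 4 2 4 2]
3 | fire T2 | [2 3 3 2 3]
4 | fire T4 | [2 1 5 5 2]
5 | fire T3 | [1 2 4 5 3]

1 2 4 5 3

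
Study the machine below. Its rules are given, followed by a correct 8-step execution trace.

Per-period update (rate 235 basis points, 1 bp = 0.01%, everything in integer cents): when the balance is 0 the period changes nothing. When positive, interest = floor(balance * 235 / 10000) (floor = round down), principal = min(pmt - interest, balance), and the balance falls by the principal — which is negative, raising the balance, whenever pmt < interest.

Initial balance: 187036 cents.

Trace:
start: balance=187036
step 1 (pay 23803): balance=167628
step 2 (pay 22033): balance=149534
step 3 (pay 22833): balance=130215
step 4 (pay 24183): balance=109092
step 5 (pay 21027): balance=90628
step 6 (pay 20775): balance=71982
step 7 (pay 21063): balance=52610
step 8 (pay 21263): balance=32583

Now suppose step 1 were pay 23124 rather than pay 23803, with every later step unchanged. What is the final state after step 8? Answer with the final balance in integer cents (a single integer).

33381

(re-executing from step 1 with the substitution; state before step 1: balance=187036)
step 1 (pay 23124): balance=168307
step 2 (pay 22033): balance=150229
step 3 (pay 22833): balance=130926
step 4 (pay 24183): balance=109819
step 5 (pay 21027): balance=91372
step 6 (pay 20775): balance=72744
step 7 (pay 21063): balance=53390
step 8 (pay 21263): balance=33381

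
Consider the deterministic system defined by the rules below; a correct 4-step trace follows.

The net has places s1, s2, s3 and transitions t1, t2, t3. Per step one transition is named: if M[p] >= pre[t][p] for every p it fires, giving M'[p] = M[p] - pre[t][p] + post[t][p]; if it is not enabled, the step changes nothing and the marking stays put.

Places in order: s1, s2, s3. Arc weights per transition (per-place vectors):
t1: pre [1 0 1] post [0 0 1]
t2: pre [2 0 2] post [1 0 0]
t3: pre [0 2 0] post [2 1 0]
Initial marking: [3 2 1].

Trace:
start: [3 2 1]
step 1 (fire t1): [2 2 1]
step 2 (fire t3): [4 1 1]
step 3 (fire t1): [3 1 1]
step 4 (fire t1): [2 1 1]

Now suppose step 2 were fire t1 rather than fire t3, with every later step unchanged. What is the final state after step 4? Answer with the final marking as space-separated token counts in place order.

(re-executing from step 2 with the substitution; state before step 2: [2 2 1])
step 2 (fire t1): [1 2 1]
step 3 (fire t1): [0 2 1]
step 4 (fire t1): [0 2 1]

0 2 1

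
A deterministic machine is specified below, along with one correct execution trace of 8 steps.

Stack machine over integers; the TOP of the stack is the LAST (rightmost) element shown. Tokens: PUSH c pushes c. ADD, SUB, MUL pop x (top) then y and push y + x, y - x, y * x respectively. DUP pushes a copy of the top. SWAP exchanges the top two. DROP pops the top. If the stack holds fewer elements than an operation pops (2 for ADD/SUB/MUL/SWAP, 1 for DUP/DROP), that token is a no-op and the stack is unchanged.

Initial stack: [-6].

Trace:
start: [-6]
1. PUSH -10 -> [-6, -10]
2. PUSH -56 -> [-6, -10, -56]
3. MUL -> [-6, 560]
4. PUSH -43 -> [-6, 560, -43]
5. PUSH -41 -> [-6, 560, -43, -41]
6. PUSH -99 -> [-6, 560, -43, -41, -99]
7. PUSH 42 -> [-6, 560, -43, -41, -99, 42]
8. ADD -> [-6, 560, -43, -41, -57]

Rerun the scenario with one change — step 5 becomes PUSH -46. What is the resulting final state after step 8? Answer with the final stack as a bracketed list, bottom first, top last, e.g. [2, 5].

(re-executing from step 5 with the substitution; state before step 5: [-6, 560, -43])
5. PUSH -46 -> [-6, 560, -43, -46]
6. PUSH -99 -> [-6, 560, -43, -46, -99]
7. PUSH 42 -> [-6, 560, -43, -46, -99, 42]
8. ADD -> [-6, 560, -43, -46, -57]

[-6, 560, -43, -46, -57]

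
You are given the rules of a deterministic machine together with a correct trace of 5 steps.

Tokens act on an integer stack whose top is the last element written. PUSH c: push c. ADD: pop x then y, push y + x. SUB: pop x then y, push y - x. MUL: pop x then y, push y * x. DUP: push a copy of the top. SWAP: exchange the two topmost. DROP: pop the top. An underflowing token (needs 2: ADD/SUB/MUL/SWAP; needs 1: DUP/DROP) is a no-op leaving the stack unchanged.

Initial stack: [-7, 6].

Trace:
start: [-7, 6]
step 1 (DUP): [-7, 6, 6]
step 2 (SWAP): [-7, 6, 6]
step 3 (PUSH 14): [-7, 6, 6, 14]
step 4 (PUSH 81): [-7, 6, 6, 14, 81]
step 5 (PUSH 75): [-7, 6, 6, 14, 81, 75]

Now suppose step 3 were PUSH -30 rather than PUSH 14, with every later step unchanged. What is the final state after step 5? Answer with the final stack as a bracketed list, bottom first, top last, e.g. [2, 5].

(re-executing from step 3 with the substitution; state before step 3: [-7, 6, 6])
step 3 (PUSH -30): [-7, 6, 6, -30]
step 4 (PUSH 81): [-7, 6, 6, -30, 81]
step 5 (PUSH 75): [-7, 6, 6, -30, 81, 75]

[-7, 6, 6, -30, 81, 75]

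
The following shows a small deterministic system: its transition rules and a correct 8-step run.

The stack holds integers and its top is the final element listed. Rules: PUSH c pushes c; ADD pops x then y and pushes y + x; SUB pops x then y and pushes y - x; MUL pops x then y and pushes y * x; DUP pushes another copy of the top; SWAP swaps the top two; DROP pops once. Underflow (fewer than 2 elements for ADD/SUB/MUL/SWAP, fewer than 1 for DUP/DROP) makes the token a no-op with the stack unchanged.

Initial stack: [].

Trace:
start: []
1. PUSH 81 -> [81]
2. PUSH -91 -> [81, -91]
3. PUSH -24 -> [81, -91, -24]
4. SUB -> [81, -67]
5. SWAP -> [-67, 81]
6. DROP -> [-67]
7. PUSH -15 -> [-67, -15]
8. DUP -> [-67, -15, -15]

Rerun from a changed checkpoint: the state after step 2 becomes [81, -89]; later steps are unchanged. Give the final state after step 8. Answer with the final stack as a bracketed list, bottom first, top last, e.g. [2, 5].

[-65, -15, -15]

state after step 2 := [81, -89]
3. PUSH -24 -> [81, -89, -24]
4. SUB -> [81, -65]
5. SWAP -> [-65, 81]
6. DROP -> [-65]
7. PUSH -15 -> [-65, -15]
8. DUP -> [-65, -15, -15]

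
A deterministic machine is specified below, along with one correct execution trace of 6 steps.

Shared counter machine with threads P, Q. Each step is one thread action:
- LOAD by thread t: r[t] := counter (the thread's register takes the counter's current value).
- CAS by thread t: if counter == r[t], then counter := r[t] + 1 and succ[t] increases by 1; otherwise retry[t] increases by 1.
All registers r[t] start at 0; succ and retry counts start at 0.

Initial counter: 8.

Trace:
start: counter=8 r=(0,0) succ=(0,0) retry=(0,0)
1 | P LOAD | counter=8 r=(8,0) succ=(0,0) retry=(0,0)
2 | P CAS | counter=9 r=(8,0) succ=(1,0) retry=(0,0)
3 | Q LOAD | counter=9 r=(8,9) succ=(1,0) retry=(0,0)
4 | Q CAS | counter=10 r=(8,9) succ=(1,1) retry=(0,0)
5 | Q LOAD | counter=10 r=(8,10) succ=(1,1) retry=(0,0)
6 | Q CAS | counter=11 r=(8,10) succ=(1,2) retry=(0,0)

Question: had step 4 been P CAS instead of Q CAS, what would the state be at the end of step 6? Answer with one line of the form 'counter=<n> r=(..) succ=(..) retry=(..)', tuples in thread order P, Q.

counter=10 r=(8,9) succ=(1,1) retry=(1,0)

(re-executing from step 4 with the substitution; state before step 4: counter=9 r=(8,9) succ=(1,0) retry=(0,0))
4 | P CAS | counter=9 r=(8,9) succ=(1,0) retry=(1,0)
5 | Q LOAD | counter=9 r=(8,9) succ=(1,0) retry=(1,0)
6 | Q CAS | counter=10 r=(8,9) succ=(1,1) retry=(1,0)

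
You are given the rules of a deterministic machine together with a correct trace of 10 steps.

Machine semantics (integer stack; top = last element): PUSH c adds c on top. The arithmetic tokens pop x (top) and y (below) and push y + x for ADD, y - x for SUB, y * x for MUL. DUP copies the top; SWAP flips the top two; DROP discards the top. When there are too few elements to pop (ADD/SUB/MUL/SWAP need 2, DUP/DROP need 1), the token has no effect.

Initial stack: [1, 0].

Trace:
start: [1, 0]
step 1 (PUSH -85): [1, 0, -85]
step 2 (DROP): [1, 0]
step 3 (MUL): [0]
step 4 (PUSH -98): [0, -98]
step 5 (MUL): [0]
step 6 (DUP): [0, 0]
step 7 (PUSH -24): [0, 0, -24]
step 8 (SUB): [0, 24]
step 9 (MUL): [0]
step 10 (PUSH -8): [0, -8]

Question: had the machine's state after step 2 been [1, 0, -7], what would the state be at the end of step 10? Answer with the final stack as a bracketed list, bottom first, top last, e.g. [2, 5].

state after step 2 := [1, 0, -7]
step 3 (MUL): [1, 0]
step 4 (PUSH -98): [1, 0, -98]
step 5 (MUL): [1, 0]
step 6 (DUP): [1, 0, 0]
step 7 (PUSH -24): [1, 0, 0, -24]
step 8 (SUB): [1, 0, 24]
step 9 (MUL): [1, 0]
step 10 (PUSH -8): [1, 0, -8]

[1, 0, -8]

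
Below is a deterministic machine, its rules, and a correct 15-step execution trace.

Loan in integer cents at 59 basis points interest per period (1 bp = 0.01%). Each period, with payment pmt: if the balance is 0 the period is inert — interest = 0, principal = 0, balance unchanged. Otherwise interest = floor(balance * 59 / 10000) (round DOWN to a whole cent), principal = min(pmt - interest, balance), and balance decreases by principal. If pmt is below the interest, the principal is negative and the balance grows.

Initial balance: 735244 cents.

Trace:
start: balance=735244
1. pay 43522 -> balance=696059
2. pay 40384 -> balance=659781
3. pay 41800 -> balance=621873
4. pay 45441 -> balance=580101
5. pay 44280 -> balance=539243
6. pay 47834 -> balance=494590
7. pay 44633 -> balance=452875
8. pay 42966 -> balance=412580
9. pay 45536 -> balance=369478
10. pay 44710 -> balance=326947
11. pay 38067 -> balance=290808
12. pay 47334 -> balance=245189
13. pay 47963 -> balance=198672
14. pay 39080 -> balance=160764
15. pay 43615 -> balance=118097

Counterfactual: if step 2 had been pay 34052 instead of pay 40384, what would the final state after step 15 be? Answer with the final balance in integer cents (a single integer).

124934

(re-executing from step 2 with the substitution; state before step 2: balance=696059)
2. pay 34052 -> balance=666113
3. pay 41800 -> balance=628243
4. pay 45441 -> balance=586508
5. pay 44280 -> balance=545688
6. pay 47834 -> balance=501073
7. pay 44633 -> balance=459396
8. pay 42966 -> balance=419140
9. pay 45536 -> balance=376076
10. pay 44710 -> balance=333584
11. pay 38067 -> balance=297485
12. pay 47334 -> balance=251906
13. pay 47963 -> balance=205429
14. pay 39080 -> balance=167561
15. pay 43615 -> balance=124934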